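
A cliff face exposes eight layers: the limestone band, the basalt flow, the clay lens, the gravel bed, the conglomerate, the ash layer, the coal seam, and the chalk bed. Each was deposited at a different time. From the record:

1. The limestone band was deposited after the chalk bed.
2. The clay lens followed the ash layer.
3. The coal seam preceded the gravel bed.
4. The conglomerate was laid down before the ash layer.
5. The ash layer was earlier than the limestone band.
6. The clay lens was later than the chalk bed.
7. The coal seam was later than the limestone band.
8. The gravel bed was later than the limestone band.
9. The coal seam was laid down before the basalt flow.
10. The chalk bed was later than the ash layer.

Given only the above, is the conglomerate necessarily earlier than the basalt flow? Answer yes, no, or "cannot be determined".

yes

Chain the constraints: the conglomerate → the ash layer → the limestone band → the coal seam → the basalt flow. Each link is directly stated, so the conglomerate comes before the basalt flow.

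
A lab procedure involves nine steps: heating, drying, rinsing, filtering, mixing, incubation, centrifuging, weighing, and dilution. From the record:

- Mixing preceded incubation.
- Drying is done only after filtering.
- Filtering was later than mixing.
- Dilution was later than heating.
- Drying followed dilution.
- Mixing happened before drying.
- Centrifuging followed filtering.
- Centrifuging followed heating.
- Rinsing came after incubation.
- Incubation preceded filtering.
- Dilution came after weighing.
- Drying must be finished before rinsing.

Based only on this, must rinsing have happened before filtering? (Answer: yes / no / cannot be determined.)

no

Tracing the constraints gives filtering → drying → rinsing, so filtering must come before rinsing.
That means rinsing cannot be before filtering.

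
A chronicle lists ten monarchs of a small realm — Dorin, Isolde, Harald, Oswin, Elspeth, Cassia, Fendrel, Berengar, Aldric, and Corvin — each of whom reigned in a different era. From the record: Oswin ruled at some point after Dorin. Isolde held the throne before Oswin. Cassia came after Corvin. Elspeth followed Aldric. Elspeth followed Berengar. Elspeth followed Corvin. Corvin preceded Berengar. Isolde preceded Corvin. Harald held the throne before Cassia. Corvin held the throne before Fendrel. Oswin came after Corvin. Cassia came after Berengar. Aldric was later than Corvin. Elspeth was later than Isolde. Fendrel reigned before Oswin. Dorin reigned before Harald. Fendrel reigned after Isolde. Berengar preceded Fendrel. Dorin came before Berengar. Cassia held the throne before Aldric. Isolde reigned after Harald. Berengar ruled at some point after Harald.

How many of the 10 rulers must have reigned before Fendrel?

Directly stated before Fendrel: Berengar, Corvin, and Isolde.
Dorin reaches Fendrel via Dorin → Berengar → Fendrel.
Harald reaches Fendrel via Harald → Isolde → Fendrel.
No chain forces Elspeth (or any of the others) ahead of Fendrel.
That's Berengar, Corvin, Dorin, Harald, and Isolde — 5 in all.

5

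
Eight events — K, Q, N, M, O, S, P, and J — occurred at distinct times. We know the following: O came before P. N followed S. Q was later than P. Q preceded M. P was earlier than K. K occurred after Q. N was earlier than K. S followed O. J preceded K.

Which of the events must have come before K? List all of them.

J, N, O, P, Q, S

Directly stated before K: J, N, P, and Q.
O reaches K via O → P → K.
S reaches K via S → N → K.
No chain forces M ahead of K.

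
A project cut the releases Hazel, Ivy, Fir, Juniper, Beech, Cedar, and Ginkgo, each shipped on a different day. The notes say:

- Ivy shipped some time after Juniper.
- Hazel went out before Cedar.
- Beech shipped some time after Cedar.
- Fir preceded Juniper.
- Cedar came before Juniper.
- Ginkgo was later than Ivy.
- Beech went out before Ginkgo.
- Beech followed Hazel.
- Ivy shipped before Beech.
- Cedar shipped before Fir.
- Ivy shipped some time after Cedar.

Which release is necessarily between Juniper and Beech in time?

Ivy

Tracing the constraints gives Juniper → Ivy → Beech, so Ivy sits after Juniper and before Beech.
No other release is forced both after Juniper and before Beech.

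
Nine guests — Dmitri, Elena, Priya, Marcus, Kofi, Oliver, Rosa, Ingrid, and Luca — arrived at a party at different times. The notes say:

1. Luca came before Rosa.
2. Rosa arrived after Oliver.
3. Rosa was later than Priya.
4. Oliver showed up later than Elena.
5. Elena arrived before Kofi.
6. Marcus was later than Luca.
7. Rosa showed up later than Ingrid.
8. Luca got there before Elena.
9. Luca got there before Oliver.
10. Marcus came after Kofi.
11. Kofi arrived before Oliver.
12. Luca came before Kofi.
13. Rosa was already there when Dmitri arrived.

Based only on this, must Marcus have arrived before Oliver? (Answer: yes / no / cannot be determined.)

cannot be determined

No chain of stated constraints runs from Marcus to Oliver, and none runs from Oliver to Marcus either.
So the relative order of Marcus and Oliver is not fixed by the given facts.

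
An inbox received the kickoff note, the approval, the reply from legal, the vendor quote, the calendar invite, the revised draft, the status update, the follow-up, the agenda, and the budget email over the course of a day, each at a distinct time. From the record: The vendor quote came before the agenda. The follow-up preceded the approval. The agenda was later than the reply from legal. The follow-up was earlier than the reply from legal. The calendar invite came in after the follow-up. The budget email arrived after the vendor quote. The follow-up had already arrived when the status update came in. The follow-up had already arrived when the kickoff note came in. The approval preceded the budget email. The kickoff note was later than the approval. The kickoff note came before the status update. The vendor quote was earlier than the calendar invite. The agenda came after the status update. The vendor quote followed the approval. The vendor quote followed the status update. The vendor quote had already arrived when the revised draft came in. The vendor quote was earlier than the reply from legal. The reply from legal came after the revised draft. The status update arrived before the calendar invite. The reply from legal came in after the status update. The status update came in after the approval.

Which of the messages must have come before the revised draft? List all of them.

the approval, the follow-up, the kickoff note, the status update, the vendor quote

Directly stated before the revised draft: the vendor quote.
The approval reaches the revised draft via the approval → the vendor quote → the revised draft.
The follow-up reaches the revised draft via the follow-up → the approval → the vendor quote → the revised draft.
The kickoff note reaches the revised draft via the kickoff note → the status update → the vendor quote → the revised draft.
Likewise the status update reaches the revised draft by chaining the stated constraints.
No chain forces the calendar invite (or any of the others) ahead of the revised draft.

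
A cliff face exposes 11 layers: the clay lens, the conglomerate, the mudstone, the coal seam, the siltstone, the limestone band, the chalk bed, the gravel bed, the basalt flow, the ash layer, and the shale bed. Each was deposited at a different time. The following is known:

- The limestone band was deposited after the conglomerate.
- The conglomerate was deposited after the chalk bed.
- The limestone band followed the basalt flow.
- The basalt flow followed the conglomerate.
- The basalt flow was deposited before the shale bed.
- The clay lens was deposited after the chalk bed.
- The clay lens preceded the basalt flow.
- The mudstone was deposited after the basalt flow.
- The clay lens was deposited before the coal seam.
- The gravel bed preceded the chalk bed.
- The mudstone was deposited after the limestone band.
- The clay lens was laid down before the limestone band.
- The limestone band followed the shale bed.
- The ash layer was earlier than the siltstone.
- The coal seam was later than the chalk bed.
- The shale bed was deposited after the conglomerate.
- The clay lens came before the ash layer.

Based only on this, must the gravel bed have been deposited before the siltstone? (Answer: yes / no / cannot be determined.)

Chain the constraints: the gravel bed → the chalk bed → the clay lens → the ash layer → the siltstone. Each link is directly stated, so the gravel bed comes before the siltstone.

yes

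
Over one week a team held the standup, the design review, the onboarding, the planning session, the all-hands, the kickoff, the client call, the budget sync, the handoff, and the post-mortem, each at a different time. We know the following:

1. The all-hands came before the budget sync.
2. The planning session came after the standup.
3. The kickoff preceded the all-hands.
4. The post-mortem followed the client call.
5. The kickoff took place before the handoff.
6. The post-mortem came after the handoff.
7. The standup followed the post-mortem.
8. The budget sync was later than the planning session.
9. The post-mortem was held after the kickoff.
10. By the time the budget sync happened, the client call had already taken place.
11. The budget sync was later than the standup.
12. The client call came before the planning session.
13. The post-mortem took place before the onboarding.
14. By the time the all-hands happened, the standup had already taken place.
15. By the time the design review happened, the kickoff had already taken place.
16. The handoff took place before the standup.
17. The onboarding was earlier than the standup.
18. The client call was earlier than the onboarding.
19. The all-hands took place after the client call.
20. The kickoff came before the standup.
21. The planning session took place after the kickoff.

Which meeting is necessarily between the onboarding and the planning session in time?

Tracing the constraints gives the onboarding → the standup → the planning session, so the standup sits after the onboarding and before the planning session.
No other meeting is forced both after the onboarding and before the planning session.

the standup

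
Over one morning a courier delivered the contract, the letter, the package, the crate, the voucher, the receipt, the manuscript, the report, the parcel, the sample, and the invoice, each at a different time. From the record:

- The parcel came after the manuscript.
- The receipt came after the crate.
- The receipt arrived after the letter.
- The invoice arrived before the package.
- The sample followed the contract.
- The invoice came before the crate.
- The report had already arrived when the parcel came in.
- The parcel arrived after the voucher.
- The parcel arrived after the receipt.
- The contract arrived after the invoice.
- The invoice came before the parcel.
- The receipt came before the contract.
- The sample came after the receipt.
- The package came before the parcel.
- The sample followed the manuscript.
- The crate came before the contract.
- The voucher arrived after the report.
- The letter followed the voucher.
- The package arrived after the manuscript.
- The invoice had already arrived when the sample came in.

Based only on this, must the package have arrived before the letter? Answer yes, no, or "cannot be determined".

No chain of stated constraints runs from the package to the letter, and none runs from the letter to the package either.
So the relative order of the package and the letter is not fixed by the given facts.

cannot be determined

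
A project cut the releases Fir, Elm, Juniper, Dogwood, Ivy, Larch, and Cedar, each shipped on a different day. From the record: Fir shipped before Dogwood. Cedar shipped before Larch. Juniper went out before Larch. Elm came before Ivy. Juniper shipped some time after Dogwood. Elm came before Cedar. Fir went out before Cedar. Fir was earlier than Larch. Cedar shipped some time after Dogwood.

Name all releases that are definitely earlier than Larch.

Directly stated before Larch: Cedar, Fir, and Juniper.
Dogwood reaches Larch via Dogwood → Cedar → Larch.
Elm reaches Larch via Elm → Cedar → Larch.
No chain forces Ivy ahead of Larch.

Cedar, Dogwood, Elm, Fir, Juniper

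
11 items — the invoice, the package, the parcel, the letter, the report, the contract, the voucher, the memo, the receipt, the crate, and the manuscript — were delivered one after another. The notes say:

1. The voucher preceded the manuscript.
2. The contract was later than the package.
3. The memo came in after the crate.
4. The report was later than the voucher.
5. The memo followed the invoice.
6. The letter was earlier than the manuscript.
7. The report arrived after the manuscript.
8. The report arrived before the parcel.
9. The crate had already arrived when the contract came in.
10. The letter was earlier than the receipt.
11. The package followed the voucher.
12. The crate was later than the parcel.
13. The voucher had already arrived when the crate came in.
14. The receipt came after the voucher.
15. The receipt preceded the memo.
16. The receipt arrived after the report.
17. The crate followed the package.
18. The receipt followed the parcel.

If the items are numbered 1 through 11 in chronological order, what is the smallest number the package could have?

2

The voucher must come before the package — 1 forced predecessor.
Nothing else is forced ahead of the package, so its earliest slot is position 1 + 1 = 2.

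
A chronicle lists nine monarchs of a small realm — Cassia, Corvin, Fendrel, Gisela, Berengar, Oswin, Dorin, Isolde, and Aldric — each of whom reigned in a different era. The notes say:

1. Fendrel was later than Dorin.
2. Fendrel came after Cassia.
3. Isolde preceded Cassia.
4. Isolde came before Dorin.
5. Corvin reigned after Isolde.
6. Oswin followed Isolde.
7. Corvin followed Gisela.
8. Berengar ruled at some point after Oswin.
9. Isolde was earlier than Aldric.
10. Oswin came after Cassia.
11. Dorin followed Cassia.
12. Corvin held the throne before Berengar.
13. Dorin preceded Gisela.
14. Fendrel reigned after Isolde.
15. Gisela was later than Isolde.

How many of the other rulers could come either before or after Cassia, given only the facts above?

Forced before Cassia: Isolde; forced after Cassia: Berengar, Corvin, Dorin, Fendrel, Gisela, and Oswin.
That leaves Aldric with no forced order relative to Cassia — 1.

1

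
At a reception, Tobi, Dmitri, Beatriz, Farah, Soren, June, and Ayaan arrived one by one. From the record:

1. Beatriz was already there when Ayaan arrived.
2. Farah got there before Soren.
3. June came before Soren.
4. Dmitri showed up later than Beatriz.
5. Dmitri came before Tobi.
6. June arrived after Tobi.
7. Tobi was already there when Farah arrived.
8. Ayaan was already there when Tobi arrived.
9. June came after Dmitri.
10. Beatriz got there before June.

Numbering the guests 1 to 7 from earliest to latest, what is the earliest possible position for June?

Ayaan, Beatriz, Dmitri, and Tobi must all come before June — 4 forced predecessors.
Nothing else is forced ahead of June, so their earliest slot is position 4 + 1 = 5.

5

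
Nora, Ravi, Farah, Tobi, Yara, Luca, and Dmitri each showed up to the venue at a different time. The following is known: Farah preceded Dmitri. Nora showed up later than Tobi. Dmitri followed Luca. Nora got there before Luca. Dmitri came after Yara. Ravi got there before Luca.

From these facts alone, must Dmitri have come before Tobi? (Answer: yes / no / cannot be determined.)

Tracing the constraints gives Tobi → Nora → Luca → Dmitri, so Tobi must come before Dmitri.
That means Dmitri cannot be before Tobi.

no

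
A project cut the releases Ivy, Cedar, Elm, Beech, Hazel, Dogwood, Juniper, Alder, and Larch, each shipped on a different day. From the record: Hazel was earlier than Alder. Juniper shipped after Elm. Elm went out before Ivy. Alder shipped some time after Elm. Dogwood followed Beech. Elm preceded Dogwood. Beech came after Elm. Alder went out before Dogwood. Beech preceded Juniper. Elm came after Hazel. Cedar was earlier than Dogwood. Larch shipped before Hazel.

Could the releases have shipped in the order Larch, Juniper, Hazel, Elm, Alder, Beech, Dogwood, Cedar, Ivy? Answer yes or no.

no

The constraints require Beech before Juniper, but in the proposed sequence Juniper appears ahead of Beech. That one violation is enough.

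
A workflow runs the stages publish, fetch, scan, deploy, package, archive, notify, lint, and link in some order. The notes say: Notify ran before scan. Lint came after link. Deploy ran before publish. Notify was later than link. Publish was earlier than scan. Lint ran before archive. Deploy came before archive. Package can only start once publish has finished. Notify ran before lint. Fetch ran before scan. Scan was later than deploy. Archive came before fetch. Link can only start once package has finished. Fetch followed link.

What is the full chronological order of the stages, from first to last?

The constraints fix every adjacent pair, so only one ordering works:
deploy → publish → package → link → notify → lint → archive → fetch → scan.

deploy, publish, package, link, notify, lint, archive, fetch, scan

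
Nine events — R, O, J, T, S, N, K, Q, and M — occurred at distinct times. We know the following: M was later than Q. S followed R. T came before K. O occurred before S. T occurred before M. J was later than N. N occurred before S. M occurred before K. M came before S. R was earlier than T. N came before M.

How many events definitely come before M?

Directly stated before M: N, Q, and T.
R reaches M via R → T → M.
No chain forces J (or any of the others) ahead of M.
That's N, Q, R, and T — 4 in all.

4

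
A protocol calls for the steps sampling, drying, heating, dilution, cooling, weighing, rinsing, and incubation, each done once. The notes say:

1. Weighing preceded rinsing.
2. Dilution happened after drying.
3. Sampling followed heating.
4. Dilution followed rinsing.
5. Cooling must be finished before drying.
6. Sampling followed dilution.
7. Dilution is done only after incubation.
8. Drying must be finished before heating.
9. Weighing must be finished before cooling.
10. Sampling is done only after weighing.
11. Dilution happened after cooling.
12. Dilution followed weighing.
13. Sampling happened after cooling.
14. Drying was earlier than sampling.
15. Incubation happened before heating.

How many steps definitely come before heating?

Directly stated before heating: drying and incubation.
Cooling reaches heating via cooling → drying → heating.
Weighing reaches heating via weighing → cooling → drying → heating.
That's cooling, drying, incubation, and weighing — 4 in all.

4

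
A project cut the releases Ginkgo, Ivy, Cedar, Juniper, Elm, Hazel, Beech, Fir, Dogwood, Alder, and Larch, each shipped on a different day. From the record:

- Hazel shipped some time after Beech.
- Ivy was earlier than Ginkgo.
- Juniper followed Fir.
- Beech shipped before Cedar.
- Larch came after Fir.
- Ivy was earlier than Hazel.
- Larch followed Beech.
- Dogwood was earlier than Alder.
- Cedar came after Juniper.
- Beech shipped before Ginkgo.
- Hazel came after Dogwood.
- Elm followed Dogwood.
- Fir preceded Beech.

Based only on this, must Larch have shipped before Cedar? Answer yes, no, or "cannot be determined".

No chain of stated constraints runs from Larch to Cedar, and none runs from Cedar to Larch either.
So the relative order of Larch and Cedar is not fixed by the given facts.

cannot be determined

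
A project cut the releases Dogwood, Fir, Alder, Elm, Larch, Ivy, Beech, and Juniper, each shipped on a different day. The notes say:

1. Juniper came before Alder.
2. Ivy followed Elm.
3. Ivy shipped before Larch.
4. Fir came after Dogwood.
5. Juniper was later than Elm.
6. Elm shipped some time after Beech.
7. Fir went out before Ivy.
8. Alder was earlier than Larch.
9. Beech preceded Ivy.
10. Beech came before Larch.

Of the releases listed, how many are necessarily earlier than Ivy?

4

Directly stated before Ivy: Beech, Elm, and Fir.
Dogwood reaches Ivy via Dogwood → Fir → Ivy.
No chain forces Juniper (or any of the others) ahead of Ivy.
That's Beech, Dogwood, Elm, and Fir — 4 in all.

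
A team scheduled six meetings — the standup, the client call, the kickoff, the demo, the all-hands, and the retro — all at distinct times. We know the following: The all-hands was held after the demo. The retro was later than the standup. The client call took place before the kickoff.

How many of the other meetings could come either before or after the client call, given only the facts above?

Forced after the client call: the kickoff.
That leaves the all-hands, the demo, the retro, and the standup with no forced order relative to the client call — 4.

4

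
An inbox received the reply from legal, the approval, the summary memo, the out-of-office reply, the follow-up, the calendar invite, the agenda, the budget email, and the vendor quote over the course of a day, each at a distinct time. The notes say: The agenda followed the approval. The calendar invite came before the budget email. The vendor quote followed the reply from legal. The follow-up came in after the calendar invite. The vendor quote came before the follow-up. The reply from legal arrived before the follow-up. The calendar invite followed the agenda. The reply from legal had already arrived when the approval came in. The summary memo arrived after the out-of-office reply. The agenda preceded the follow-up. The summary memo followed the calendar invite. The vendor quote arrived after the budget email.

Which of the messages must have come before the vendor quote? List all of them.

Directly stated before the vendor quote: the budget email and the reply from legal.
The agenda reaches the vendor quote via the agenda → the calendar invite → the budget email → the vendor quote.
The approval reaches the vendor quote via the approval → the agenda → the calendar invite → the budget email → the vendor quote.
The calendar invite reaches the vendor quote via the calendar invite → the budget email → the vendor quote.
No chain forces the summary memo (or any of the others) ahead of the vendor quote.

the agenda, the approval, the budget email, the calendar invite, the reply from legal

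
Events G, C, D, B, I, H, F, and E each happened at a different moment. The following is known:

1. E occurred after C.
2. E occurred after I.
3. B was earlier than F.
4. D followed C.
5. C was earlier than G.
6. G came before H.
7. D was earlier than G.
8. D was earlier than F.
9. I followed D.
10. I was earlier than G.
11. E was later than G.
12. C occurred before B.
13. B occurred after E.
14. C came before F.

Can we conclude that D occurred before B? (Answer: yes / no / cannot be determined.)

yes

Chain the constraints: D → G → E → B. Each link is directly stated, so D comes before B.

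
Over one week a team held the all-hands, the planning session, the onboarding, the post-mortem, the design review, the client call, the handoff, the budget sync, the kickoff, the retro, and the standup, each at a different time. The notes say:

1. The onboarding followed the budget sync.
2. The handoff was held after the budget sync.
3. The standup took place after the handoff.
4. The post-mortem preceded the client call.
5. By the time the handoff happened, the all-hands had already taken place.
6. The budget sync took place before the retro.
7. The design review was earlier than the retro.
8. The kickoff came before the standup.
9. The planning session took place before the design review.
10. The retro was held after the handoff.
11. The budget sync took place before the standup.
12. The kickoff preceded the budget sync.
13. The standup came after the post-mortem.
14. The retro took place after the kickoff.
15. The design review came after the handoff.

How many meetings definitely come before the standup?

Directly stated before the standup: the budget sync, the handoff, the kickoff, and the post-mortem.
The all-hands reaches the standup via the all-hands → the handoff → the standup.
No chain forces the onboarding (or any of the others) ahead of the standup.
That's the all-hands, the budget sync, the handoff, the kickoff, and the post-mortem — 5 in all.

5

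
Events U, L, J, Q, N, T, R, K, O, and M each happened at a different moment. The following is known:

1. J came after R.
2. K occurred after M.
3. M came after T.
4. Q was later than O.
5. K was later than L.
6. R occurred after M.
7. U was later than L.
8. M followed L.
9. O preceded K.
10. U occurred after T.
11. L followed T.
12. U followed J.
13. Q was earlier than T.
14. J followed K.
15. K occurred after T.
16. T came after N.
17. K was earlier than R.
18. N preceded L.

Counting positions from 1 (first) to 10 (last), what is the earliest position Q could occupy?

2

O must come before Q — 1 forced predecessor.
Nothing else is forced ahead of Q, so its earliest slot is position 1 + 1 = 2.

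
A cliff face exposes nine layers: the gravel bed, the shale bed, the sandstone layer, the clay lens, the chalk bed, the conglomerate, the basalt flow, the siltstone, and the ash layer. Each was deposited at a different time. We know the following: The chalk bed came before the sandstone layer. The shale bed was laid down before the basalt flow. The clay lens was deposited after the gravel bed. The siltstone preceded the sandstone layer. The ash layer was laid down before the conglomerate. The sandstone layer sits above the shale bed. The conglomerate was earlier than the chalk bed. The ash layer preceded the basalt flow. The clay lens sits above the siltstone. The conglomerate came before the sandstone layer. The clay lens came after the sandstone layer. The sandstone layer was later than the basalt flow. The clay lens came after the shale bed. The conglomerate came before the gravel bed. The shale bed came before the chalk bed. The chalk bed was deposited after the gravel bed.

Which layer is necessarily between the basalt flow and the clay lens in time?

the sandstone layer

Tracing the constraints gives the basalt flow → the sandstone layer → the clay lens, so the sandstone layer sits after the basalt flow and before the clay lens.
No other layer is forced both after the basalt flow and before the clay lens.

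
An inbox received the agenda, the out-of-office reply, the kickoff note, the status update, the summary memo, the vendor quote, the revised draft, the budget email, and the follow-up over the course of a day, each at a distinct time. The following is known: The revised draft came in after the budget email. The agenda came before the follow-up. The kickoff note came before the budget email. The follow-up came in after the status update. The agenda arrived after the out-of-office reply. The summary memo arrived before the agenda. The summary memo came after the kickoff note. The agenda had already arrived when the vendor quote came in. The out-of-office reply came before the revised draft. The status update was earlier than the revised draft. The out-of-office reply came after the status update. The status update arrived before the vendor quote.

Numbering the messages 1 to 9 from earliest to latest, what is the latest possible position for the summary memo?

The summary memo must come before the agenda, the follow-up, and the vendor quote — 3 messages forced after it.
Everything else can be placed before the summary memo in some valid order, so the summary memo can sit as late as position 9 − 3 = 6.

6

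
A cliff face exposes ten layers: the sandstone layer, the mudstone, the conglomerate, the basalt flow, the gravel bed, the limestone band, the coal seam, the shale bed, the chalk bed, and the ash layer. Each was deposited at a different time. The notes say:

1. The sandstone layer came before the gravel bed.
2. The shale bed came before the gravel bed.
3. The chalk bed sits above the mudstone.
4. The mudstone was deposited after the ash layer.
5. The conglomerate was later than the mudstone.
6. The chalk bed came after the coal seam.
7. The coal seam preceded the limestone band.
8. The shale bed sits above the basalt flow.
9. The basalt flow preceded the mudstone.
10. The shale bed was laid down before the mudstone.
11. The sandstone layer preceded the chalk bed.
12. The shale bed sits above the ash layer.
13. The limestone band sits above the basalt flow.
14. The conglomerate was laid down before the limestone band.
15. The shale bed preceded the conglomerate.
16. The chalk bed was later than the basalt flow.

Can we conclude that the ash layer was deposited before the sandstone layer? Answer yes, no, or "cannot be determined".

No chain of stated constraints runs from the ash layer to the sandstone layer, and none runs from the sandstone layer to the ash layer either.
So the relative order of the ash layer and the sandstone layer is not fixed by the given facts.

cannot be determined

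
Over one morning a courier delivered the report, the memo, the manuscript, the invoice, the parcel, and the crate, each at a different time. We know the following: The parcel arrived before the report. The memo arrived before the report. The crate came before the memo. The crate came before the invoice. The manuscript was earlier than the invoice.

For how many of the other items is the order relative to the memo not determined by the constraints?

Forced before the memo: the crate; forced after the memo: the report.
That leaves the invoice, the manuscript, and the parcel with no forced order relative to the memo — 3.

3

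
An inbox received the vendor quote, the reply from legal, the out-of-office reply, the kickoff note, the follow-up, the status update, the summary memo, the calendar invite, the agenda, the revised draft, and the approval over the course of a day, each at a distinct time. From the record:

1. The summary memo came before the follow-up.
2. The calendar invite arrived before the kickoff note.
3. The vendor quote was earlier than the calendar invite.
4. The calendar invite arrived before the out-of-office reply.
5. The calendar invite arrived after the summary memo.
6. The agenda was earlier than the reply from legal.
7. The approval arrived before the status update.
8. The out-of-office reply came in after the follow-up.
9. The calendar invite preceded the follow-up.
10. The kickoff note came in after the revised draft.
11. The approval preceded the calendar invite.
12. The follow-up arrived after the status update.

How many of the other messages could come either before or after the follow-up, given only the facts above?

Forced before the follow-up: the approval, the calendar invite, the status update, the summary memo, and the vendor quote; forced after the follow-up: the out-of-office reply.
That leaves the agenda, the kickoff note, the reply from legal, and the revised draft with no forced order relative to the follow-up — 4.

4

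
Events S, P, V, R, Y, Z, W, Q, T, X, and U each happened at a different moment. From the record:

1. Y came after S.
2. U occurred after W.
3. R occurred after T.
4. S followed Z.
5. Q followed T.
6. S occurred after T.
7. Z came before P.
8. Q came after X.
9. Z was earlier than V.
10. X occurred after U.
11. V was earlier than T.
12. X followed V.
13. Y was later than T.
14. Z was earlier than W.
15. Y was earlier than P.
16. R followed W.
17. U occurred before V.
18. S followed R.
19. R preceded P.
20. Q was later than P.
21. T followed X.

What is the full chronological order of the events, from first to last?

Z, W, U, V, X, T, R, S, Y, P, Q

The constraints fix every adjacent pair, so only one ordering works:
Z → W → U → V → X → T → R → S → Y → P → Q.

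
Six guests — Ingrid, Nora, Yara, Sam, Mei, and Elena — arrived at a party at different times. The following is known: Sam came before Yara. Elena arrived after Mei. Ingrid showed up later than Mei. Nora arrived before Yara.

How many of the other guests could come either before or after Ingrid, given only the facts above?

4

Forced before Ingrid: Mei.
That leaves Elena, Nora, Sam, and Yara with no forced order relative to Ingrid — 4.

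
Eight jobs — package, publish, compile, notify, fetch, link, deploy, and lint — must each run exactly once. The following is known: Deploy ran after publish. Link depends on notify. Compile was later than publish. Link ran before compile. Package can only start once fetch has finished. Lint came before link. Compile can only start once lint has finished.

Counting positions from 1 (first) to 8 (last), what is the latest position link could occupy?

7

Link must come before compile — 1 stage forced after it.
Everything else can be placed before link in some valid order, so link can sit as late as position 8 − 1 = 7.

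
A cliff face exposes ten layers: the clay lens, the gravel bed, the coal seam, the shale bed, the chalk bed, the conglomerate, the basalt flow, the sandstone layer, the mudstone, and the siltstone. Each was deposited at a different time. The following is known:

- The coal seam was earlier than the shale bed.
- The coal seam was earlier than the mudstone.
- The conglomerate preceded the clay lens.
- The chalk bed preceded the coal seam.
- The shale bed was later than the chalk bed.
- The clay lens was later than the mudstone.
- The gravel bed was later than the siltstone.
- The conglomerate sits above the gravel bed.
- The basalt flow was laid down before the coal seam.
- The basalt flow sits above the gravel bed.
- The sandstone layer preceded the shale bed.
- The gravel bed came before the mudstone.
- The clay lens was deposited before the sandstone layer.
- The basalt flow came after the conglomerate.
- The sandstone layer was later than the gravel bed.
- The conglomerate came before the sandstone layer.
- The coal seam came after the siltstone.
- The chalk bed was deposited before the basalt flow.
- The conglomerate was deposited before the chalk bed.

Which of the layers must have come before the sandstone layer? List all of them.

Directly stated before the sandstone layer: the clay lens, the conglomerate, and the gravel bed.
The basalt flow reaches the sandstone layer via the basalt flow → the coal seam → the mudstone → the clay lens → the sandstone layer.
The chalk bed reaches the sandstone layer via the chalk bed → the coal seam → the mudstone → the clay lens → the sandstone layer.
The coal seam reaches the sandstone layer via the coal seam → the mudstone → the clay lens → the sandstone layer.
Likewise the mudstone and the siltstone each reach the sandstone layer by chaining the stated constraints.
No chain forces the shale bed ahead of the sandstone layer.

the basalt flow, the chalk bed, the clay lens, the coal seam, the conglomerate, the gravel bed, the mudstone, the siltstone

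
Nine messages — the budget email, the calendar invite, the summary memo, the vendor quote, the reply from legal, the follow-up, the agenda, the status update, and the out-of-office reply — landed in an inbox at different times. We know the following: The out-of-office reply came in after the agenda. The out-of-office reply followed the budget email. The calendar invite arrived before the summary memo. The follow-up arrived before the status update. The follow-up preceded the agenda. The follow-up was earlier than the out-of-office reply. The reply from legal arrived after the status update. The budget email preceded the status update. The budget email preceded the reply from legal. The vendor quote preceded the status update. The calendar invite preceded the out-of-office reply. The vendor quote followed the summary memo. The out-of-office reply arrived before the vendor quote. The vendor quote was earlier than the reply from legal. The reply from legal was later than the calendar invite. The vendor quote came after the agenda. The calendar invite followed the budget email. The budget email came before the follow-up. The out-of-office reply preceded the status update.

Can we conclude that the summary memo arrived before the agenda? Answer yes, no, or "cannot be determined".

No chain of stated constraints runs from the summary memo to the agenda, and none runs from the agenda to the summary memo either.
So the relative order of the summary memo and the agenda is not fixed by the given facts.

cannot be determined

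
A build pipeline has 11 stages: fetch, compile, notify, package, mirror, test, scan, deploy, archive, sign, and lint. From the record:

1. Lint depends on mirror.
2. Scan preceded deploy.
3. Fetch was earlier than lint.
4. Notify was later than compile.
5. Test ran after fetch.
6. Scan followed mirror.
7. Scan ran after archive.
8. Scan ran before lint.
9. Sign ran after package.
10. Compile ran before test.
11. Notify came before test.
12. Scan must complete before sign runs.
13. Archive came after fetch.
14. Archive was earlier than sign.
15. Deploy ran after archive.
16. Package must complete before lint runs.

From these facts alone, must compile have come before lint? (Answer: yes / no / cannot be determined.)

cannot be determined

No chain of stated constraints runs from compile to lint, and none runs from lint to compile either.
So the relative order of compile and lint is not fixed by the given facts.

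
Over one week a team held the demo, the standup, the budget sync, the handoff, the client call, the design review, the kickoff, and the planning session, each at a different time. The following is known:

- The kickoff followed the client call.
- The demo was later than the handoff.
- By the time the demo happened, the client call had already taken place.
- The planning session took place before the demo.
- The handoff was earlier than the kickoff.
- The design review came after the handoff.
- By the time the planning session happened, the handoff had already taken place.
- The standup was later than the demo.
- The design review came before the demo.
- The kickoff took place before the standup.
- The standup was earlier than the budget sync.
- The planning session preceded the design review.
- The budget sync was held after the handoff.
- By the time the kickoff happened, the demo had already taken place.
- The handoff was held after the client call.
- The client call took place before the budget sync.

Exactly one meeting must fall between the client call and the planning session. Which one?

the handoff

Tracing the constraints gives the client call → the handoff → the planning session, so the handoff sits after the client call and before the planning session.
No other meeting is forced both after the client call and before the planning session.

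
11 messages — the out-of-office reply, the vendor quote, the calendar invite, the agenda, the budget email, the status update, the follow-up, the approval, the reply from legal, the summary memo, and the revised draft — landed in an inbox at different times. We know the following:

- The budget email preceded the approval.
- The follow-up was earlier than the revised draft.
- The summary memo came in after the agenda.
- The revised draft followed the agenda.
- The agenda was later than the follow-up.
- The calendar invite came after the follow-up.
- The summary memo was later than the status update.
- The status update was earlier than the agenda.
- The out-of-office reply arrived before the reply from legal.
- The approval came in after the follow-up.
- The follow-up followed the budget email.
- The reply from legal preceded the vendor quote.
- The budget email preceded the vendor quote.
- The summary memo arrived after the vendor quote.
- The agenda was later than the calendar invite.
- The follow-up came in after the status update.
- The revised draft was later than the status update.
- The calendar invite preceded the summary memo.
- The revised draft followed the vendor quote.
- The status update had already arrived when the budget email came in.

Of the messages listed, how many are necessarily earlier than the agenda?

Directly stated before the agenda: the calendar invite, the follow-up, and the status update.
The budget email reaches the agenda via the budget email → the follow-up → the agenda.
No chain forces the revised draft (or any of the others) ahead of the agenda.
That's the budget email, the calendar invite, the follow-up, and the status update — 4 in all.

4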